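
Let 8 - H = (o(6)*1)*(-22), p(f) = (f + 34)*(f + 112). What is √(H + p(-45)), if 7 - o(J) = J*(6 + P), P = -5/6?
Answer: I*√1257 ≈ 35.454*I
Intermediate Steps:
P = -⅚ (P = -5*⅙ = -⅚ ≈ -0.83333)
o(J) = 7 - 31*J/6 (o(J) = 7 - J*(6 - ⅚) = 7 - J*31/6 = 7 - 31*J/6)
p(f) = (34 + f)*(112 + f)
H = -520 (H = 8 - (7 - 31/6*6)*1*(-22) = 8 - (7 - 31)*1*(-22) = 8 - (-24*1)*(-22) = 8 - (-24)*(-22) = 8 - 1*528 = 8 - 528 = -520)
√(H + p(-45)) = √(-520 + (3808 + (-45)² + 146*(-45))) = √(-520 + (3808 + 2025 - 6570)) = √(-520 - 737) = √(-1257) = I*√1257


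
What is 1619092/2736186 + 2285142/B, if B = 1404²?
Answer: 262337600119/149822600616 ≈ 1.7510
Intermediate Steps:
B = 1971216
1619092/2736186 + 2285142/B = 1619092/2736186 + 2285142/1971216 = 1619092*(1/2736186) + 2285142*(1/1971216) = 809546/1368093 + 380857/328536 = 262337600119/149822600616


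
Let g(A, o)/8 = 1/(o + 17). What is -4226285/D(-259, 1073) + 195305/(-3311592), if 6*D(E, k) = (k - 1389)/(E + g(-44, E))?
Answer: -658002324973898435/31655507928 ≈ -2.0786e+7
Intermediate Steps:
g(A, o) = 8/(17 + o) (g(A, o) = 8/(o + 17) = 8/(17 + o))
D(E, k) = (-1389 + k)/(6*(E + 8/(17 + E))) (D(E, k) = ((k - 1389)/(E + 8/(17 + E)))/6 = ((-1389 + k)/(E + 8/(17 + E)))/6 = (-1389 + k)/(6*(E + 8/(17 + E))))
-4226285/D(-259, 1073) + 195305/(-3311592) = -4226285*6*(8 - 259*(17 - 259))/((-1389 + 1073)*(17 - 259)) + 195305/(-3311592) = -4226285/((⅙)*(-316)*(-242)/(8 - 259*(-242))) + 195305*(-1/3311592) = -4226285/((⅙)*(-316)*(-242)/(8 + 62678)) - 195305/3311592 = -4226285/((⅙)*(-316)*(-242)/62686) - 195305/3311592 = -4226285/((⅙)*(1/62686)*(-316)*(-242)) - 195305/3311592 = -4226285/19118/94029 - 195305/3311592 = -4226285*94029/19118 - 195305/3311592 = -397393352265/19118 - 195305/3311592 = -658002324973898435/31655507928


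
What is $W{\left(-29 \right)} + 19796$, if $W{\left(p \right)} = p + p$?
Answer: $19738$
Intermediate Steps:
$W{\left(p \right)} = 2 p$
$W{\left(-29 \right)} + 19796 = 2 \left(-29\right) + 19796 = -58 + 19796 = 19738$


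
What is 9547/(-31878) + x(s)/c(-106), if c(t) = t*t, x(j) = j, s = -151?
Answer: -56041835/179090604 ≈ -0.31292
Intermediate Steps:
c(t) = t²
9547/(-31878) + x(s)/c(-106) = 9547/(-31878) - 151/((-106)²) = 9547*(-1/31878) - 151/11236 = -9547/31878 - 151*1/11236 = -9547/31878 - 151/11236 = -56041835/179090604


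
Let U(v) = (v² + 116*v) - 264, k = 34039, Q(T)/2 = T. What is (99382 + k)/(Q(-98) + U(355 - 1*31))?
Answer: 133421/142100 ≈ 0.93892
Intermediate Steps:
Q(T) = 2*T
U(v) = -264 + v² + 116*v
(99382 + k)/(Q(-98) + U(355 - 1*31)) = (99382 + 34039)/(2*(-98) + (-264 + (355 - 1*31)² + 116*(355 - 1*31))) = 133421/(-196 + (-264 + (355 - 31)² + 116*(355 - 31))) = 133421/(-196 + (-264 + 324² + 116*324)) = 133421/(-196 + (-264 + 104976 + 37584)) = 133421/(-196 + 142296) = 133421/142100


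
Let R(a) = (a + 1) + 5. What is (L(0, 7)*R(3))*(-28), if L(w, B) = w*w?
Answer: 0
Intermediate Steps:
L(w, B) = w**2
R(a) = 6 + a (R(a) = (1 + a) + 5 = 6 + a)
(L(0, 7)*R(3))*(-28) = (0**2*(6 + 3))*(-28) = (0*9)*(-28) = 0*(-28) = 0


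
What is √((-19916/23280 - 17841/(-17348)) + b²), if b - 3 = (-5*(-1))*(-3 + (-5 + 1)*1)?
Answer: √40782901409994705/6310335 ≈ 32.003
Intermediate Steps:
b = -32 (b = 3 + (-5*(-1))*(-3 + (-5 + 1)*1) = 3 + 5*(-3 - 4*1) = 3 + 5*(-3 - 4) = 3 + 5*(-7) = 3 - 35 = -32)
√((-19916/23280 - 17841/(-17348)) + b²) = √((-19916/23280 - 17841/(-17348)) + (-32)²) = √((-19916*1/23280 - 17841*(-1/17348)) + 1024) = √((-4979/5820 + 17841/17348) + 1024) = √(1091183/6310335 + 1024) = √(6462874223/6310335) = √40782901409994705/6310335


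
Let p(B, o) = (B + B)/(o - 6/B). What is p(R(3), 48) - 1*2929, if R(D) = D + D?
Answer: -137651/47 ≈ -2928.7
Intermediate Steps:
R(D) = 2*D
p(B, o) = 2*B/(o - 6/B) (p(B, o) = (2*B)/(o - 6/B) = 2*B/(o - 6/B))
p(R(3), 48) - 1*2929 = 2*(2*3)²/(-6 + (2*3)*48) - 1*2929 = 2*6²/(-6 + 6*48) - 2929 = 2*36/(-6 + 288) - 2929 = 2*36/282 - 2929 = 2*36*(1/282) - 2929 = 12/47 - 2929 = -137651/47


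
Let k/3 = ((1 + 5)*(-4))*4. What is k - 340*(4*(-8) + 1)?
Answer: 10252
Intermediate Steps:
k = -288 (k = 3*(((1 + 5)*(-4))*4) = 3*((6*(-4))*4) = 3*(-24*4) = 3*(-96) = -288)
k - 340*(4*(-8) + 1) = -288 - 340*(4*(-8) + 1) = -288 - 340*(-32 + 1) = -288 - 340*(-31) = -288 + 10540 = 10252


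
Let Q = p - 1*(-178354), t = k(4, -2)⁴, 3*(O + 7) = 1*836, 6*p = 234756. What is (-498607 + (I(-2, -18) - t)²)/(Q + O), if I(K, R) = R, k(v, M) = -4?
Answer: -1270593/653255 ≈ -1.9450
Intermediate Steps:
p = 39126 (p = (⅙)*234756 = 39126)
O = 815/3 (O = -7 + (1*836)/3 = -7 + (⅓)*836 = -7 + 836/3 = 815/3 ≈ 271.67)
t = 256 (t = (-4)⁴ = 256)
Q = 217480 (Q = 39126 - 1*(-178354) = 39126 + 178354 = 217480)
(-498607 + (I(-2, -18) - t)²)/(Q + O) = (-498607 + (-18 - 1*256)²)/(217480 + 815/3) = (-498607 + (-18 - 256)²)/(653255/3) = (-498607 + (-274)²)*(3/653255) = (-498607 + 75076)*(3/653255) = -423531*3/653255 = -1270593/653255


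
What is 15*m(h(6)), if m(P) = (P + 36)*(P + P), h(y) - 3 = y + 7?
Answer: 24960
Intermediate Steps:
h(y) = 10 + y (h(y) = 3 + (y + 7) = 3 + (7 + y) = 10 + y)
m(P) = 2*P*(36 + P) (m(P) = (36 + P)*(2*P) = 2*P*(36 + P))
15*m(h(6)) = 15*(2*(10 + 6)*(36 + (10 + 6))) = 15*(2*16*(36 + 16)) = 15*(2*16*52) = 15*1664 = 24960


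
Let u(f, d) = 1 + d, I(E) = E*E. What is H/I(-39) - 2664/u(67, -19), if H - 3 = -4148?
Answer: 220963/1521 ≈ 145.27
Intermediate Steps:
I(E) = E**2
H = -4145 (H = 3 - 4148 = -4145)
H/I(-39) - 2664/u(67, -19) = -4145/((-39)**2) - 2664/(1 - 19) = -4145/1521 - 2664/(-18) = -4145*1/1521 - 2664*(-1/18) = -4145/1521 + 148 = 220963/1521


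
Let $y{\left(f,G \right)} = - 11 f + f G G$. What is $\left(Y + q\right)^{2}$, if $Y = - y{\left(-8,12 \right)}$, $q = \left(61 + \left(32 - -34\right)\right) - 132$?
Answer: $1121481$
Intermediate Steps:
$y{\left(f,G \right)} = - 11 f + f G^{2}$ ($y{\left(f,G \right)} = - 11 f + G f G = - 11 f + f G^{2}$)
$q = -5$ ($q = \left(61 + \left(32 + 34\right)\right) - 132 = \left(61 + 66\right) - 132 = 127 - 132 = -5$)
$Y = 1064$ ($Y = - \left(-8\right) \left(-11 + 12^{2}\right) = - \left(-8\right) \left(-11 + 144\right) = - \left(-8\right) 133 = \left(-1\right) \left(-1064\right) = 1064$)
$\left(Y + q\right)^{2} = \left(1064 - 5\right)^{2} = 1059^{2} = 1121481$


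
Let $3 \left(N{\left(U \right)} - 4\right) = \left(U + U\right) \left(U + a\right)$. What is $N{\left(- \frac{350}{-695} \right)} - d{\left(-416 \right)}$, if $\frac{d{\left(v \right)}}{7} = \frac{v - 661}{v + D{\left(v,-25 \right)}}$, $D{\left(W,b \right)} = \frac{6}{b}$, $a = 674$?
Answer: $\frac{42691855509}{201054326} \approx 212.34$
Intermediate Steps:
$d{\left(v \right)} = \frac{7 \left(-661 + v\right)}{- \frac{6}{25} + v}$ ($d{\left(v \right)} = 7 \frac{v - 661}{v + \frac{6}{-25}} = 7 \frac{-661 + v}{v + 6 \left(- \frac{1}{25}\right)} = 7 \frac{-661 + v}{v - \frac{6}{25}} = 7 \frac{-661 + v}{- \frac{6}{25} + v} = \frac{7 \left(-661 + v\right)}{- \frac{6}{25} + v}$)
$N{\left(U \right)} = 4 + \frac{2 U \left(674 + U\right)}{3}$ ($N{\left(U \right)} = 4 + \frac{\left(U + U\right) \left(U + 674\right)}{3} = 4 + \frac{2 U \left(674 + U\right)}{3}$)
$N{\left(- \frac{350}{-695} \right)} - d{\left(-416 \right)} = \left(4 + \frac{2 \left(- \frac{350}{-695}\right)^{2}}{3} + \frac{1348 \left(- \frac{350}{-695}\right)}{3}\right) - \frac{175 \left(-661 - 416\right)}{-6 + 25 \left(-416\right)} = \left(4 + \frac{2 \left(\left(-350\right) \left(- \frac{1}{695}\right)\right)^{2}}{3} + \frac{1348 \left(\left(-350\right) \left(- \frac{1}{695}\right)\right)}{3}\right) - 175 \frac{1}{-6 - 10400} \left(-1077\right) = \left(4 + \frac{2 \left(\frac{70}{139}\right)^{2}}{3} + \frac{1348}{3} \cdot \frac{70}{139}\right) - 175 \frac{1}{-10406} \left(-1077\right) = \left(4 + \frac{2}{3} \cdot \frac{4900}{19321} + \frac{94360}{417}\right) - 175 \left(- \frac{1}{10406}\right) \left(-1077\right) = \left(4 + \frac{9800}{57963} + \frac{94360}{417}\right) - \frac{188475}{10406} = \frac{4452564}{19321} - \frac{188475}{10406} = \frac{42691855509}{201054326}$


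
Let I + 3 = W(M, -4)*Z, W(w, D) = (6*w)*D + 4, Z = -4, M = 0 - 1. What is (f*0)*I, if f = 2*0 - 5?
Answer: 0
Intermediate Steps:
M = -1
f = -5 (f = 0 - 5 = -5)
W(w, D) = 4 + 6*D*w (W(w, D) = 6*D*w + 4 = 4 + 6*D*w)
I = -115 (I = -3 + (4 + 6*(-4)*(-1))*(-4) = -3 + (4 + 24)*(-4) = -3 + 28*(-4) = -3 - 112 = -115)
(f*0)*I = -5*0*(-115) = 0*(-115) = 0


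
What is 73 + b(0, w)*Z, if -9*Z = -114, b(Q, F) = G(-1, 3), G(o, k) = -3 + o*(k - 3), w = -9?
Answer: 35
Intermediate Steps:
G(o, k) = -3 + o*(-3 + k)
b(Q, F) = -3 (b(Q, F) = -3 - 3*(-1) + 3*(-1) = -3 + 3 - 3 = -3)
Z = 38/3 (Z = -⅑*(-114) = 38/3 ≈ 12.667)
73 + b(0, w)*Z = 73 - 3*38/3 = 73 - 38 = 35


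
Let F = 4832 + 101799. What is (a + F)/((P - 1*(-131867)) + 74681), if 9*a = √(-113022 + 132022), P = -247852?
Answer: -106631/41304 - 5*√190/185868 ≈ -2.5820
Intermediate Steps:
F = 106631
a = 10*√190/9 (a = √(-113022 + 132022)/9 = √19000/9 = (10*√190)/9 = 10*√190/9 ≈ 15.316)
(a + F)/((P - 1*(-131867)) + 74681) = (10*√190/9 + 106631)/((-247852 - 1*(-131867)) + 74681) = (106631 + 10*√190/9)/((-247852 + 131867) + 74681) = (106631 + 10*√190/9)/(-115985 + 74681) = (106631 + 10*√190/9)/(-41304) = (106631 + 10*√190/9)*(-1/41304) = -106631/41304 - 5*√190/185868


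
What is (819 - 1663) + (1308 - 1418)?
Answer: -954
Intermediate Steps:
(819 - 1663) + (1308 - 1418) = -844 - 110 = -954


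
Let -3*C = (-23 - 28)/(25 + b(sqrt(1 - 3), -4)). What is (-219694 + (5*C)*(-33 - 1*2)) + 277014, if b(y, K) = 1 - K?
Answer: 343325/6 ≈ 57221.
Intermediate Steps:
C = 17/30 (C = -(-23 - 28)/(3*(25 + (1 - 1*(-4)))) = -(-17)/(25 + (1 + 4)) = -(-17)/(25 + 5) = -(-17)/30 = -1/3*(-17/10) = 17/30 ≈ 0.56667)
(-219694 + (5*C)*(-33 - 1*2)) + 277014 = (-219694 + (5*(17/30))*(-33 - 1*2)) + 277014 = (-219694 + 17*(-33 - 2)/6) + 277014 = (-219694 + (17/6)*(-35)) + 277014 = (-219694 - 595/6) + 277014 = -1318759/6 + 277014 = 343325/6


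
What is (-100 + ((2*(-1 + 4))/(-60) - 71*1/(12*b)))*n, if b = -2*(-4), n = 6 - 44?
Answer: 919657/240 ≈ 3831.9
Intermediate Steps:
n = -38
b = 8
(-100 + ((2*(-1 + 4))/(-60) - 71*1/(12*b)))*n = (-100 + ((2*(-1 + 4))/(-60) - 71/(12*8)))*(-38) = (-100 + ((2*3)*(-1/60) - 71/96))*(-38) = (-100 + (6*(-1/60) - 71*1/96))*(-38) = (-100 + (-1/10 - 71/96))*(-38) = (-100 - 403/480)*(-38) = -48403/480*(-38) = 919657/240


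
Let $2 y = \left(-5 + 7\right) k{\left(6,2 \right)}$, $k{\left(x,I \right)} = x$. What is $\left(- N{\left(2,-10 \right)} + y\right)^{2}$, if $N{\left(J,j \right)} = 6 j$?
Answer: $4356$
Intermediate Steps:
$y = 6$ ($y = \frac{\left(-5 + 7\right) 6}{2} = \frac{2 \cdot 6}{2} = \frac{1}{2} \cdot 12 = 6$)
$\left(- N{\left(2,-10 \right)} + y\right)^{2} = \left(- 6 \left(-10\right) + 6\right)^{2} = \left(\left(-1\right) \left(-60\right) + 6\right)^{2} = \left(60 + 6\right)^{2} = 66^{2} = 4356$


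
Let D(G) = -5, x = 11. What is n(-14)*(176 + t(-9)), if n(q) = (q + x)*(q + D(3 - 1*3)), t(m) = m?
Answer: 9519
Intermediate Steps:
n(q) = (-5 + q)*(11 + q) (n(q) = (q + 11)*(q - 5) = (11 + q)*(-5 + q) = (-5 + q)*(11 + q))
n(-14)*(176 + t(-9)) = (-55 + (-14)**2 + 6*(-14))*(176 - 9) = (-55 + 196 - 84)*167 = 57*167 = 9519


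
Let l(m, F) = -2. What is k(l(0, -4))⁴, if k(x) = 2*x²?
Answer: 4096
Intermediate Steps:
k(l(0, -4))⁴ = (2*(-2)²)⁴ = (2*4)⁴ = 8⁴ = 4096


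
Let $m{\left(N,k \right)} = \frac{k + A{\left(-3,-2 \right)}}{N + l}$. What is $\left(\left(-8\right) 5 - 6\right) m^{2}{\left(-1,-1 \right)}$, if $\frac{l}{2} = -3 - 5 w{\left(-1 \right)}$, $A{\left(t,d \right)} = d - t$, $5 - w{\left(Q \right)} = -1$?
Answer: $0$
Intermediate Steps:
$w{\left(Q \right)} = 6$ ($w{\left(Q \right)} = 5 - -1 = 5 + 1 = 6$)
$l = -66$ ($l = 2 \left(-3 - 30\right) = 2 \left(-33\right) = -66$)
$m{\left(N,k \right)} = \frac{1 + k}{-66 + N}$ ($m{\left(N,k \right)} = \frac{k - -1}{N - 66} = \frac{k + \left(-2 + 3\right)}{-66 + N} = \frac{k + 1}{-66 + N} = \frac{1 + k}{-66 + N}$)
$\left(\left(-8\right) 5 - 6\right) m^{2}{\left(-1,-1 \right)} = \left(\left(-8\right) 5 - 6\right) \left(\frac{1 - 1}{-66 - 1}\right)^{2} = \left(-40 - 6\right) \left(\frac{1}{-67} \cdot 0\right)^{2} = - 46 \left(\left(- \frac{1}{67}\right) 0\right)^{2} = - 46 \cdot 0^{2} = \left(-46\right) 0 = 0$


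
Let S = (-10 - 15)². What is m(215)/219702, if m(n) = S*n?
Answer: 134375/219702 ≈ 0.61162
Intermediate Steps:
S = 625 (S = (-25)² = 625)
m(n) = 625*n
m(215)/219702 = (625*215)/219702 = 134375*(1/219702) = 134375/219702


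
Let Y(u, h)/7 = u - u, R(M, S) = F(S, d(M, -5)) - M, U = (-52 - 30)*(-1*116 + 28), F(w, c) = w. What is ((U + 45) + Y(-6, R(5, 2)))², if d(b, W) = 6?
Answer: 52722121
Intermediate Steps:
U = 7216 (U = -82*(-116 + 28) = -82*(-88) = 7216)
R(M, S) = S - M
Y(u, h) = 0 (Y(u, h) = 7*(u - u) = 7*0 = 0)
((U + 45) + Y(-6, R(5, 2)))² = ((7216 + 45) + 0)² = (7261 + 0)² = 7261² = 52722121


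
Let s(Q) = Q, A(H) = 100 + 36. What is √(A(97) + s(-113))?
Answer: √23 ≈ 4.7958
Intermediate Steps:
A(H) = 136
√(A(97) + s(-113)) = √(136 - 113) = √23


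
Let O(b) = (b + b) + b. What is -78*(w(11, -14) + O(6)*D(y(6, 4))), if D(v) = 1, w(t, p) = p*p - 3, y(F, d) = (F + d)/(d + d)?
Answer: -16458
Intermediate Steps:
y(F, d) = (F + d)/(2*d) (y(F, d) = (F + d)/((2*d)) = (F + d)*(1/(2*d)) = (F + d)/(2*d))
w(t, p) = -3 + p² (w(t, p) = p² - 3 = -3 + p²)
O(b) = 3*b (O(b) = 2*b + b = 3*b)
-78*(w(11, -14) + O(6)*D(y(6, 4))) = -78*((-3 + (-14)²) + (3*6)*1) = -78*((-3 + 196) + 18*1) = -78*(193 + 18) = -78*211 = -16458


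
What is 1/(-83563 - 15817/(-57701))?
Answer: -57701/4821652846 ≈ -1.1967e-5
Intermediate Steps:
1/(-83563 - 15817/(-57701)) = 1/(-83563 - 15817*(-1/57701)) = 1/(-83563 + 15817/57701) = 1/(-4821652846/57701) = -57701/4821652846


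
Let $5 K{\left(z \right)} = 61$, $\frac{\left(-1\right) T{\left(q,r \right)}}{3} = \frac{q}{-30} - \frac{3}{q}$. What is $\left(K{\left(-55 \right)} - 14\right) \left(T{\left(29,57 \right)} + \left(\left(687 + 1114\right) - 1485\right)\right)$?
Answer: $- \frac{833139}{1450} \approx -574.58$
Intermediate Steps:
$T{\left(q,r \right)} = \frac{9}{q} + \frac{q}{10}$ ($T{\left(q,r \right)} = - 3 \left(\frac{q}{-30} - \frac{3}{q}\right) = - 3 \left(q \left(- \frac{1}{30}\right) - \frac{3}{q}\right) = - 3 \left(- \frac{q}{30} - \frac{3}{q}\right) = - 3 \left(- \frac{3}{q} - \frac{q}{30}\right) = \frac{9}{q} + \frac{q}{10}$)
$K{\left(z \right)} = \frac{61}{5}$ ($K{\left(z \right)} = \frac{1}{5} \cdot 61 = \frac{61}{5}$)
$\left(K{\left(-55 \right)} - 14\right) \left(T{\left(29,57 \right)} + \left(\left(687 + 1114\right) - 1485\right)\right) = \left(\frac{61}{5} - 14\right) \left(\left(\frac{9}{29} + \frac{1}{10} \cdot 29\right) + \left(\left(687 + 1114\right) - 1485\right)\right) = - \frac{9 \left(\left(9 \cdot \frac{1}{29} + \frac{29}{10}\right) + \left(1801 - 1485\right)\right)}{5} = - \frac{9 \left(\left(\frac{9}{29} + \frac{29}{10}\right) + 316\right)}{5} = - \frac{9 \left(\frac{931}{290} + 316\right)}{5} = \left(- \frac{9}{5}\right) \frac{92571}{290} = - \frac{833139}{1450}$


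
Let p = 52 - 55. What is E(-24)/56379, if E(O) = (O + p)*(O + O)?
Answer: 432/18793 ≈ 0.022987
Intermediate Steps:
p = -3
E(O) = 2*O*(-3 + O) (E(O) = (O - 3)*(O + O) = (-3 + O)*(2*O) = 2*O*(-3 + O))
E(-24)/56379 = (2*(-24)*(-3 - 24))/56379 = (2*(-24)*(-27))*(1/56379) = 1296*(1/56379) = 432/18793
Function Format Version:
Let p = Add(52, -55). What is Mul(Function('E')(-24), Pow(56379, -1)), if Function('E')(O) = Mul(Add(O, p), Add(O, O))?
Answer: Rational(432, 18793) ≈ 0.022987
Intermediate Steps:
p = -3
Function('E')(O) = Mul(2, O, Add(-3, O)) (Function('E')(O) = Mul(Add(O, -3), Add(O, O)) = Mul(Add(-3, O), Mul(2, O)) = Mul(2, O, Add(-3, O)))
Mul(Function('E')(-24), Pow(56379, -1)) = Mul(Mul(2, -24, Add(-3, -24)), Pow(56379, -1)) = Mul(Mul(2, -24, -27), Rational(1, 56379)) = Mul(1296, Rational(1, 56379)) = Rational(432, 18793)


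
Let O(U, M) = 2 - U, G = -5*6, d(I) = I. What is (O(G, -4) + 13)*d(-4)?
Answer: -180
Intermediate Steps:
G = -30
(O(G, -4) + 13)*d(-4) = ((2 - 1*(-30)) + 13)*(-4) = ((2 + 30) + 13)*(-4) = (32 + 13)*(-4) = 45*(-4) = -180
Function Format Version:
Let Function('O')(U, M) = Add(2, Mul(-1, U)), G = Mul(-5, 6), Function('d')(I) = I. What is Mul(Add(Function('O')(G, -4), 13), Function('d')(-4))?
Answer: -180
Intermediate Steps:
G = -30
Mul(Add(Function('O')(G, -4), 13), Function('d')(-4)) = Mul(Add(Add(2, Mul(-1, -30)), 13), -4) = Mul(Add(Add(2, 30), 13), -4) = Mul(Add(32, 13), -4) = Mul(45, -4) = -180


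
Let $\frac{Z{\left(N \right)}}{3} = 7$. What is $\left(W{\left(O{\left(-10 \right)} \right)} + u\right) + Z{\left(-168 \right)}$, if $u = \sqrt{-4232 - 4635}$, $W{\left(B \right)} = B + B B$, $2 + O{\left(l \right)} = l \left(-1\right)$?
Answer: $93 + i \sqrt{8867} \approx 93.0 + 94.165 i$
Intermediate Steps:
$Z{\left(N \right)} = 21$ ($Z{\left(N \right)} = 3 \cdot 7 = 21$)
$O{\left(l \right)} = -2 - l$ ($O{\left(l \right)} = -2 + l \left(-1\right) = -2 - l$)
$W{\left(B \right)} = B + B^{2}$
$u = i \sqrt{8867}$ ($u = \sqrt{-8867} = i \sqrt{8867} \approx 94.165 i$)
$\left(W{\left(O{\left(-10 \right)} \right)} + u\right) + Z{\left(-168 \right)} = \left(\left(-2 - -10\right) \left(1 - -8\right) + i \sqrt{8867}\right) + 21 = \left(\left(-2 + 10\right) \left(1 + \left(-2 + 10\right)\right) + i \sqrt{8867}\right) + 21 = \left(8 \left(1 + 8\right) + i \sqrt{8867}\right) + 21 = \left(8 \cdot 9 + i \sqrt{8867}\right) + 21 = \left(72 + i \sqrt{8867}\right) + 21 = 93 + i \sqrt{8867}$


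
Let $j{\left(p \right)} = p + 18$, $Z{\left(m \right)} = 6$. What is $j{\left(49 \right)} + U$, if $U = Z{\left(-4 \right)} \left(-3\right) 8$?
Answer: $-77$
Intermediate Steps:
$j{\left(p \right)} = 18 + p$
$U = -144$ ($U = 6 \left(-3\right) 8 = \left(-18\right) 8 = -144$)
$j{\left(49 \right)} + U = \left(18 + 49\right) - 144 = 67 - 144 = -77$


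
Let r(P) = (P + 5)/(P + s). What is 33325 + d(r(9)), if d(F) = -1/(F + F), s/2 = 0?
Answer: 933091/28 ≈ 33325.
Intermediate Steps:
s = 0 (s = 2*0 = 0)
r(P) = (5 + P)/P (r(P) = (P + 5)/(P + 0) = (5 + P)/P)
d(F) = -1/(2*F)
33325 + d(r(9)) = 33325 - 9/(5 + 9)/2 = 33325 - 1/(2*((1/9)*14)) = 33325 - 1/(2*14/9) = 33325 - 1/2*9/14 = 33325 - 9/28 = 933091/28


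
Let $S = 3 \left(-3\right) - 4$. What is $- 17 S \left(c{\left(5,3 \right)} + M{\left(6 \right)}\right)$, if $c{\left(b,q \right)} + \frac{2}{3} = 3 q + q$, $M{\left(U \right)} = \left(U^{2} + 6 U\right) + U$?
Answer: $\frac{59228}{3} \approx 19743.0$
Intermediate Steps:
$M{\left(U \right)} = U^{2} + 7 U$
$c{\left(b,q \right)} = - \frac{2}{3} + 4 q$ ($c{\left(b,q \right)} = - \frac{2}{3} + \left(3 q + q\right) = - \frac{2}{3} + 4 q$)
$S = -13$ ($S = -9 - 4 = -13$)
$- 17 S \left(c{\left(5,3 \right)} + M{\left(6 \right)}\right) = - 17 \left(- 13 \left(\left(- \frac{2}{3} + 4 \cdot 3\right) + 6 \left(7 + 6\right)\right)\right) = - 17 \left(- 13 \left(\left(- \frac{2}{3} + 12\right) + 6 \cdot 13\right)\right) = - 17 \left(- 13 \left(\frac{34}{3} + 78\right)\right) = - 17 \left(\left(-13\right) \frac{268}{3}\right) = \left(-17\right) \left(- \frac{3484}{3}\right) = \frac{59228}{3}$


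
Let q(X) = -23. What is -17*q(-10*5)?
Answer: 391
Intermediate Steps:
-17*q(-10*5) = -17*(-23) = 391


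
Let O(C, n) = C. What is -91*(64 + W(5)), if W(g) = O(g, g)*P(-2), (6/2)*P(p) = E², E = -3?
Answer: -7189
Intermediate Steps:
P(p) = 3 (P(p) = (⅓)*(-3)² = (⅓)*9 = 3)
W(g) = 3*g (W(g) = g*3 = 3*g)
-91*(64 + W(5)) = -91*(64 + 3*5) = -91*(64 + 15) = -91*79 = -7189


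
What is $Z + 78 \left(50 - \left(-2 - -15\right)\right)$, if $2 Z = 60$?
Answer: $2916$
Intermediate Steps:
$Z = 30$ ($Z = \frac{1}{2} \cdot 60 = 30$)
$Z + 78 \left(50 - \left(-2 - -15\right)\right) = 30 + 78 \left(50 - \left(-2 - -15\right)\right) = 30 + 78 \left(50 - \left(-2 + 15\right)\right) = 30 + 78 \left(50 - 13\right) = 30 + 78 \cdot 37 = 30 + 2886 = 2916$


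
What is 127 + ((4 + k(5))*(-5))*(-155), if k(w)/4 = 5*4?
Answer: 65227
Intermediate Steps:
k(w) = 80 (k(w) = 4*(5*4) = 4*20 = 80)
127 + ((4 + k(5))*(-5))*(-155) = 127 + ((4 + 80)*(-5))*(-155) = 127 + (84*(-5))*(-155) = 127 - 420*(-155) = 127 + 65100 = 65227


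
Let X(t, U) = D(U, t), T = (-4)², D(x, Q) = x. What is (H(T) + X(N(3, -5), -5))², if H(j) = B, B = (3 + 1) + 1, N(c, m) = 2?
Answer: 0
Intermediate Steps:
T = 16
B = 5 (B = 4 + 1 = 5)
X(t, U) = U
H(j) = 5
(H(T) + X(N(3, -5), -5))² = (5 - 5)² = 0² = 0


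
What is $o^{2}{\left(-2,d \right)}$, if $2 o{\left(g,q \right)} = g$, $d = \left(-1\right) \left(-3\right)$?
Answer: $1$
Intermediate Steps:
$d = 3$
$o{\left(g,q \right)} = \frac{g}{2}$
$o^{2}{\left(-2,d \right)} = \left(\frac{1}{2} \left(-2\right)\right)^{2} = \left(-1\right)^{2} = 1$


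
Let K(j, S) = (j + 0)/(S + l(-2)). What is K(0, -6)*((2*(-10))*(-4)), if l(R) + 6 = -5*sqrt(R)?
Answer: 0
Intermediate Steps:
l(R) = -6 - 5*sqrt(R)
K(j, S) = j/(-6 + S - 5*I*sqrt(2)) (K(j, S) = (j + 0)/(S + (-6 - 5*I*sqrt(2))) = j/(S + (-6 - 5*I*sqrt(2))) = j/(-6 + S - 5*I*sqrt(2)))
K(0, -6)*((2*(-10))*(-4)) = (0/(-6 - 6 - 5*I*sqrt(2)))*((2*(-10))*(-4)) = (0/(-12 - 5*I*sqrt(2)))*(-20*(-4)) = 0*80 = 0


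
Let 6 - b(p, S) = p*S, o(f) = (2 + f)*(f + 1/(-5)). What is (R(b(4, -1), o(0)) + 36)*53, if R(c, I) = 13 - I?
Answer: 13091/5 ≈ 2618.2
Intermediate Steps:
o(f) = (2 + f)*(-⅕ + f) (o(f) = (2 + f)*(f - ⅕) = (2 + f)*(-⅕ + f))
b(p, S) = 6 - S*p (b(p, S) = 6 - p*S = 6 - S*p)
(R(b(4, -1), o(0)) + 36)*53 = ((13 - (-⅖ + 0² + (9/5)*0)) + 36)*53 = ((13 - (-⅖ + 0 + 0)) + 36)*53 = ((13 - 1*(-⅖)) + 36)*53 = ((13 + ⅖) + 36)*53 = (67/5 + 36)*53 = (247/5)*53 = 13091/5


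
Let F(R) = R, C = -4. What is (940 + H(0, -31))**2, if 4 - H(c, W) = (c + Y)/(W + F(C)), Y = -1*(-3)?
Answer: 1091839849/1225 ≈ 8.9130e+5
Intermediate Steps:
Y = 3
H(c, W) = 4 - (3 + c)/(-4 + W) (H(c, W) = 4 - (c + 3)/(W - 4) = 4 - (3 + c)/(-4 + W))
(940 + H(0, -31))**2 = (940 + (-19 - 1*0 + 4*(-31))/(-4 - 31))**2 = (940 + (-19 + 0 - 124)/(-35))**2 = (940 - 1/35*(-143))**2 = (940 + 143/35)**2 = (33043/35)**2 = 1091839849/1225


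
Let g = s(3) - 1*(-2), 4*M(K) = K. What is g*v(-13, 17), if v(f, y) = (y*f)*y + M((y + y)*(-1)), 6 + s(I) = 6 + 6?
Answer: -30124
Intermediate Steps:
s(I) = 6 (s(I) = -6 + (6 + 6) = -6 + 12 = 6)
M(K) = K/4
v(f, y) = -y/2 + f*y² (v(f, y) = (y*f)*y + ((y + y)*(-1))/4 = (f*y)*y + ((2*y)*(-1))/4 = f*y² + (-2*y)/4 = f*y² - y/2 = -y/2 + f*y²)
g = 8 (g = 6 - 1*(-2) = 6 + 2 = 8)
g*v(-13, 17) = 8*(17*(-½ - 13*17)) = 8*(17*(-½ - 221)) = 8*(17*(-443/2)) = 8*(-7531/2) = -30124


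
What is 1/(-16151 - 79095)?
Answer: -1/95246 ≈ -1.0499e-5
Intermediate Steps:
1/(-16151 - 79095) = 1/(-95246) = -1/95246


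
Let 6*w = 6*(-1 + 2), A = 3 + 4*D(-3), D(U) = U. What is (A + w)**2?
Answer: 64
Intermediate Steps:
A = -9 (A = 3 + 4*(-3) = 3 - 12 = -9)
w = 1 (w = (6*(-1 + 2))/6 = (6*1)/6 = (1/6)*6 = 1)
(A + w)**2 = (-9 + 1)**2 = (-8)**2 = 64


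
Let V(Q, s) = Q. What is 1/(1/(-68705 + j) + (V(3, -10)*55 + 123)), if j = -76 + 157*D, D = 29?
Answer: 64228/18497663 ≈ 0.0034722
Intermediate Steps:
j = 4477 (j = -76 + 157*29 = -76 + 4553 = 4477)
1/(1/(-68705 + j) + (V(3, -10)*55 + 123)) = 1/(1/(-68705 + 4477) + (3*55 + 123)) = 1/(1/(-64228) + (165 + 123)) = 1/(-1/64228 + 288) = 1/(18497663/64228) = 64228/18497663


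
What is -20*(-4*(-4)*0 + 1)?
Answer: -20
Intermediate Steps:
-20*(-4*(-4)*0 + 1) = -20*(16*0 + 1) = -20*(0 + 1) = -20*1 = -20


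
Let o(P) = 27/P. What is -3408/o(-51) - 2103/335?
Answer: 6463211/1005 ≈ 6431.1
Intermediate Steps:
-3408/o(-51) - 2103/335 = -3408/(27/(-51)) - 2103/335 = -3408/(27*(-1/51)) - 2103*1/335 = -3408/(-9/17) - 2103/335 = -3408*(-17/9) - 2103/335 = 19312/3 - 2103/335 = 6463211/1005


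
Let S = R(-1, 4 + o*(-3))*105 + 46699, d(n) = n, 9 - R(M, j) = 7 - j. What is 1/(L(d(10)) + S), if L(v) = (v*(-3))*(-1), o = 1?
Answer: 1/47044 ≈ 2.1257e-5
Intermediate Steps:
R(M, j) = 2 + j (R(M, j) = 9 - (7 - j) = 9 + (-7 + j) = 2 + j)
L(v) = 3*v (L(v) = -3*v*(-1) = 3*v)
S = 47014 (S = (2 + (4 + 1*(-3)))*105 + 46699 = (2 + (4 - 3))*105 + 46699 = (2 + 1)*105 + 46699 = 3*105 + 46699 = 315 + 46699 = 47014)
1/(L(d(10)) + S) = 1/(3*10 + 47014) = 1/(30 + 47014) = 1/47044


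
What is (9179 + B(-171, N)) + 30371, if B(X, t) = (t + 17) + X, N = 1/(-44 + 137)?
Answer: 3663829/93 ≈ 39396.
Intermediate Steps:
N = 1/93 ≈ 0.010753
B(X, t) = 17 + X + t (B(X, t) = (17 + t) + X = 17 + X + t)
(9179 + B(-171, N)) + 30371 = (9179 + (17 - 171 + 1/93)) + 30371 = (9179 - 14321/93) + 30371 = 839326/93 + 30371 = 3663829/93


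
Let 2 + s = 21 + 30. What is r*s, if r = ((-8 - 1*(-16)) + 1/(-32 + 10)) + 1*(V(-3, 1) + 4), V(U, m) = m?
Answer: 13965/22 ≈ 634.77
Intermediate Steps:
s = 49 (s = -2 + (21 + 30) = -2 + 51 = 49)
r = 285/22 (r = ((-8 - 1*(-16)) + 1/(-32 + 10)) + 1*(1 + 4) = ((-8 + 16) + 1/(-22)) + 1*5 = (8 - 1/22) + 5 = 175/22 + 5 = 285/22 ≈ 12.955)
r*s = (285/22)*49 = 13965/22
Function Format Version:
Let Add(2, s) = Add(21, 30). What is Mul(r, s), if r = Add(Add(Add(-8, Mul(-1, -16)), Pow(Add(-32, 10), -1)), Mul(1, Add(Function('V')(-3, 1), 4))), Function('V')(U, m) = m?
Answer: Rational(13965, 22) ≈ 634.77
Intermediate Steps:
s = 49 (s = Add(-2, Add(21, 30)) = Add(-2, 51) = 49)
r = Rational(285, 22) (r = Add(Add(Add(-8, Mul(-1, -16)), Pow(Add(-32, 10), -1)), Mul(1, Add(1, 4))) = Add(Add(Add(-8, 16), Pow(-22, -1)), Mul(1, 5)) = Add(Add(8, Rational(-1, 22)), 5) = Add(Rational(175, 22), 5) = Rational(285, 22) ≈ 12.955)
Mul(r, s) = Mul(Rational(285, 22), 49) = Rational(13965, 22)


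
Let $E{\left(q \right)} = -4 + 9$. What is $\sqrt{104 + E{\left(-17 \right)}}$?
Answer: $\sqrt{109} \approx 10.44$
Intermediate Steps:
$E{\left(q \right)} = 5$
$\sqrt{104 + E{\left(-17 \right)}} = \sqrt{104 + 5} = \sqrt{109}$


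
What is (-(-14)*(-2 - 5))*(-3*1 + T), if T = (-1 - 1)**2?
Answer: -98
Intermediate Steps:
T = 4 (T = (-2)**2 = 4)
(-(-14)*(-2 - 5))*(-3*1 + T) = (-(-14)*(-2 - 5))*(-3*1 + 4) = (-(-14)*(-7))*(-3 + 4) = -7*14*1 = -98*1 = -98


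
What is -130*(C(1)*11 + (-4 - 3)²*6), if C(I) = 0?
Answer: -38220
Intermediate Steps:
-130*(C(1)*11 + (-4 - 3)²*6) = -130*(0*11 + (-4 - 3)²*6) = -130*(0 + (-7)²*6) = -130*(0 + 49*6) = -130*(0 + 294) = -130*294 = -38220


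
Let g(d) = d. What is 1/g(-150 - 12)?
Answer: -1/162 ≈ -0.0061728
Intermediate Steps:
1/g(-150 - 12) = 1/(-150 - 12) = 1/(-162) = -1/162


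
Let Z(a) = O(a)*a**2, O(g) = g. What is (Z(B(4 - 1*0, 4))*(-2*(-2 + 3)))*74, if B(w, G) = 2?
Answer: -1184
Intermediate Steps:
Z(a) = a**3 (Z(a) = a*a**2 = a**3)
(Z(B(4 - 1*0, 4))*(-2*(-2 + 3)))*74 = (2**3*(-2*(-2 + 3)))*74 = (8*(-2*1))*74 = (8*(-2))*74 = -16*74 = -1184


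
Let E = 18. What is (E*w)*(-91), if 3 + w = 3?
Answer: 0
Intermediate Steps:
w = 0 (w = -3 + 3 = 0)
(E*w)*(-91) = (18*0)*(-91) = 0*(-91) = 0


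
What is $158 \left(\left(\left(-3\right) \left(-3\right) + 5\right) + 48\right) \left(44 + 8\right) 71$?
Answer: $36166832$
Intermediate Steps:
$158 \left(\left(\left(-3\right) \left(-3\right) + 5\right) + 48\right) \left(44 + 8\right) 71 = 158 \left(\left(9 + 5\right) + 48\right) 52 \cdot 71 = 158 \left(14 + 48\right) 52 \cdot 71 = 158 \cdot 62 \cdot 52 \cdot 71 = 158 \cdot 3224 \cdot 71 = 509392 \cdot 71 = 36166832$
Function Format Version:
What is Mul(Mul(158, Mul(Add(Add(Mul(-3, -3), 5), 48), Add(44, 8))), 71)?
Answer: 36166832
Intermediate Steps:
Mul(Mul(158, Mul(Add(Add(Mul(-3, -3), 5), 48), Add(44, 8))), 71) = Mul(Mul(158, Mul(Add(Add(9, 5), 48), 52)), 71) = Mul(Mul(158, Mul(Add(14, 48), 52)), 71) = Mul(Mul(158, Mul(62, 52)), 71) = Mul(Mul(158, 3224), 71) = Mul(509392, 71) = 36166832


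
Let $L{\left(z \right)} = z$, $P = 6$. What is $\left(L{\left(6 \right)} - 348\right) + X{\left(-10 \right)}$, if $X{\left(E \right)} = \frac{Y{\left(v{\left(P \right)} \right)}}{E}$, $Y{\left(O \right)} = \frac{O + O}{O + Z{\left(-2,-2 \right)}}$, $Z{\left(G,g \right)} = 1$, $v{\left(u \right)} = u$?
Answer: $- \frac{11976}{35} \approx -342.17$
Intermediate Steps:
$Y{\left(O \right)} = \frac{2 O}{1 + O}$ ($Y{\left(O \right)} = \frac{O + O}{O + 1} = \frac{2 O}{1 + O}$)
$X{\left(E \right)} = \frac{12}{7 E}$ ($X{\left(E \right)} = \frac{2 \cdot 6 \frac{1}{1 + 6}}{E} = \frac{2 \cdot 6 \cdot \frac{1}{7}}{E} = \frac{12}{7 E}$)
$\left(L{\left(6 \right)} - 348\right) + X{\left(-10 \right)} = \left(6 - 348\right) + \frac{12}{7 \left(-10\right)} = \left(6 - 348\right) + \frac{12}{7} \left(- \frac{1}{10}\right) = -342 - \frac{6}{35} = - \frac{11976}{35}$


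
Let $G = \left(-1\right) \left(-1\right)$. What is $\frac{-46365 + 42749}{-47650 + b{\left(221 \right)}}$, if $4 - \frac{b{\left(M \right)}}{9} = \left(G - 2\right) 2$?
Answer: $\frac{904}{11899} \approx 0.075973$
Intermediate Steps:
$G = 1$
$b{\left(M \right)} = 54$ ($b{\left(M \right)} = 36 - 9 \left(1 - 2\right) 2 = 36 - 9 \left(\left(-1\right) 2\right) = 36 - -18 = 36 + 18 = 54$)
$\frac{-46365 + 42749}{-47650 + b{\left(221 \right)}} = \frac{-46365 + 42749}{-47650 + 54} = - \frac{3616}{-47596} = \left(-3616\right) \left(- \frac{1}{47596}\right) = \frac{904}{11899}$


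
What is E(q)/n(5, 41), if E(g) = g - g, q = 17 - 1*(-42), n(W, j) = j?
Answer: 0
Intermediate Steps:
q = 59 (q = 17 + 42 = 59)
E(g) = 0
E(q)/n(5, 41) = 0/41 = 0*(1/41) = 0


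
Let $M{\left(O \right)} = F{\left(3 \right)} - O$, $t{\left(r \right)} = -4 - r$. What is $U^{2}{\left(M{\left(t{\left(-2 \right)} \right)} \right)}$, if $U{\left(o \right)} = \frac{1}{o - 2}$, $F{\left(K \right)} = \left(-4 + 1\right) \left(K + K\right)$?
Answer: $\frac{1}{324} \approx 0.0030864$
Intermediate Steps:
$F{\left(K \right)} = - 6 K$ ($F{\left(K \right)} = - 3 \cdot 2 K = - 6 K$)
$M{\left(O \right)} = -18 - O$ ($M{\left(O \right)} = \left(-6\right) 3 - O = -18 - O$)
$U{\left(o \right)} = \frac{1}{-2 + o}$
$U^{2}{\left(M{\left(t{\left(-2 \right)} \right)} \right)} = \left(\frac{1}{-2 - \left(14 + 2\right)}\right)^{2} = \left(\frac{1}{-2 - 16}\right)^{2} = \left(\frac{1}{-18}\right)^{2} = \left(- \frac{1}{18}\right)^{2} = \frac{1}{324}$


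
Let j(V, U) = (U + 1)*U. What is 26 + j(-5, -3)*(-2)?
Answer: 14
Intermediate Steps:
j(V, U) = U*(1 + U) (j(V, U) = (1 + U)*U = U*(1 + U))
26 + j(-5, -3)*(-2) = 26 - 3*(1 - 3)*(-2) = 26 - 3*(-2)*(-2) = 26 + 6*(-2) = 26 - 12 = 14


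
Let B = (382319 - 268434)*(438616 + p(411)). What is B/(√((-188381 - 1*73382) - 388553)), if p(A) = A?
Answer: -49998589895*I*√162579/325158 ≈ -6.2001e+7*I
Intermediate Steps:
B = 49998589895 (B = (382319 - 268434)*(438616 + 411) = 113885*439027 = 49998589895)
B/(√((-188381 - 1*73382) - 388553)) = 49998589895/(√((-188381 - 1*73382) - 388553)) = 49998589895/(√((-188381 - 73382) - 388553)) = 49998589895/(√(-261763 - 388553)) = 49998589895/(√(-650316)) = 49998589895/((2*I*√162579)) = 49998589895*(-I*√162579/325158) = -49998589895*I*√162579/325158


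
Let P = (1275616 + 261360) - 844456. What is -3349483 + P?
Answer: -2656963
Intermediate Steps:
P = 692520 (P = 1536976 - 844456 = 692520)
-3349483 + P = -3349483 + 692520 = -2656963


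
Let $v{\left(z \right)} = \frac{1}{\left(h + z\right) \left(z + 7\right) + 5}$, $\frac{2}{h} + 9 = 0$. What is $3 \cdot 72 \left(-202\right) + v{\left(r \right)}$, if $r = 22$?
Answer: $- \frac{249967719}{5729} \approx -43632.0$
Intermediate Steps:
$h = - \frac{2}{9}$ ($h = \frac{2}{-9 + 0} = \frac{2}{-9} = 2 \left(- \frac{1}{9}\right) = - \frac{2}{9} \approx -0.22222$)
$v{\left(z \right)} = \frac{1}{5 + \left(7 + z\right) \left(- \frac{2}{9} + z\right)}$ ($v{\left(z \right)} = \frac{1}{\left(- \frac{2}{9} + z\right) \left(z + 7\right) + 5} = \frac{1}{\left(- \frac{2}{9} + z\right) \left(7 + z\right) + 5} = \frac{1}{\left(7 + z\right) \left(- \frac{2}{9} + z\right) + 5} = \frac{1}{5 + \left(7 + z\right) \left(- \frac{2}{9} + z\right)}$)
$3 \cdot 72 \left(-202\right) + v{\left(r \right)} = 3 \cdot 72 \left(-202\right) + \frac{9}{31 + 9 \cdot 22^{2} + 61 \cdot 22} = 216 \left(-202\right) + \frac{9}{31 + 9 \cdot 484 + 1342} = -43632 + \frac{9}{31 + 4356 + 1342} = -43632 + \frac{9}{5729} = - \frac{249967719}{5729}$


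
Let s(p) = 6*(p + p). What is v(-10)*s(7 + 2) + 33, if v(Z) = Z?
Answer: -1047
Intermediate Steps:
s(p) = 12*p (s(p) = 6*(2*p) = 12*p)
v(-10)*s(7 + 2) + 33 = -120*(7 + 2) + 33 = -120*9 + 33 = -10*108 + 33 = -1080 + 33 = -1047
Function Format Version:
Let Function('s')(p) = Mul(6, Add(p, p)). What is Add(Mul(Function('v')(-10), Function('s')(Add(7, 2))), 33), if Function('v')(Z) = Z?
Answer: -1047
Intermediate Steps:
Function('s')(p) = Mul(12, p) (Function('s')(p) = Mul(6, Mul(2, p)) = Mul(12, p))
Add(Mul(Function('v')(-10), Function('s')(Add(7, 2))), 33) = Add(Mul(-10, Mul(12, Add(7, 2))), 33) = Add(Mul(-10, Mul(12, 9)), 33) = Add(Mul(-10, 108), 33) = Add(-1080, 33) = -1047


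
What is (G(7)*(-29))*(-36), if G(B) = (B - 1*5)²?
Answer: 4176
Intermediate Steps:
G(B) = (-5 + B)² (G(B) = (B - 5)² = (-5 + B)²)
(G(7)*(-29))*(-36) = ((-5 + 7)²*(-29))*(-36) = (2²*(-29))*(-36) = (4*(-29))*(-36) = -116*(-36) = 4176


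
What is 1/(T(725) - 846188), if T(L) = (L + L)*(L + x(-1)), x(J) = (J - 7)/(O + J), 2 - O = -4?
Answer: 1/202742 ≈ 4.9324e-6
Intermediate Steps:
O = 6 (O = 2 - 1*(-4) = 2 + 4 = 6)
x(J) = (-7 + J)/(6 + J) (x(J) = (J - 7)/(6 + J) = (-7 + J)/(6 + J))
T(L) = 2*L*(-8/5 + L) (T(L) = (L + L)*(L + (-7 - 1)/(6 - 1)) = (2*L)*(L - 8/5) = (2*L)*(-8/5 + L) = 2*L*(-8/5 + L))
1/(T(725) - 846188) = 1/((2/5)*725*(-8 + 5*725) - 846188) = 1/((2/5)*725*(-8 + 3625) - 846188) = 1/((2/5)*725*3617 - 846188) = 1/(1048930 - 846188) = 1/202742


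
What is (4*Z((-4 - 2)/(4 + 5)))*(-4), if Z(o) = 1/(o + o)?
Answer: 12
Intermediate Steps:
Z(o) = 1/(2*o)
(4*Z((-4 - 2)/(4 + 5)))*(-4) = (4*(1/(2*(((-4 - 2)/(4 + 5))))))*(-4) = (4*(1/(2*((-6/9)))))*(-4) = (4*(1/(2*((-6*1/9)))))*(-4) = (4*(1/(2*(-2/3))))*(-4) = (4*((1/2)*(-3/2)))*(-4) = (4*(-3/4))*(-4) = -3*(-4) = 12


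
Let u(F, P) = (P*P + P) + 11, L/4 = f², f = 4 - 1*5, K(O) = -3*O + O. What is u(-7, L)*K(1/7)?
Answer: -62/7 ≈ -8.8571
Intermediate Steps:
K(O) = -2*O
f = -1 (f = 4 - 5 = -1)
L = 4 (L = 4*(-1)² = 4*1 = 4)
u(F, P) = 11 + P + P² (u(F, P) = (P² + P) + 11 = (P + P²) + 11 = 11 + P + P²)
u(-7, L)*K(1/7) = (11 + 4 + 4²)*(-2/7) = (11 + 4 + 16)*(-2*⅐) = 31*(-2/7) = -62/7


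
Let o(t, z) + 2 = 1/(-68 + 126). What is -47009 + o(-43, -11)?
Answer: -2726637/58 ≈ -47011.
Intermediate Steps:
o(t, z) = -115/58 (o(t, z) = -2 + 1/(-68 + 126) = -2 + 1/58 = -115/58)
-47009 + o(-43, -11) = -47009 - 115/58 = -2726637/58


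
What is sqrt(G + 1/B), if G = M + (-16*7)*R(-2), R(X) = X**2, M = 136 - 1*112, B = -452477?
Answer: I*sqrt(86807825116773)/452477 ≈ 20.591*I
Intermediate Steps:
M = 24 (M = 136 - 112 = 24)
G = -424 (G = 24 - 16*7*(-2)**2 = 24 - 112*4 = 24 - 448 = -424)
sqrt(G + 1/B) = sqrt(-424 + 1/(-452477)) = sqrt(-424 - 1/452477) = sqrt(-191850249/452477) = I*sqrt(86807825116773)/452477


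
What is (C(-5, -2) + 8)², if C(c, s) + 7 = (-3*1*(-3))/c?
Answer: 16/25 ≈ 0.64000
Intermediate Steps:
C(c, s) = -7 + 9/c (C(c, s) = -7 + (-3*1*(-3))/c = -7 + (-3*(-3))/c = -7 + 9/c)
(C(-5, -2) + 8)² = ((-7 + 9/(-5)) + 8)² = ((-7 + 9*(-⅕)) + 8)² = ((-7 - 9/5) + 8)² = (-44/5 + 8)² = (-⅘)² = 16/25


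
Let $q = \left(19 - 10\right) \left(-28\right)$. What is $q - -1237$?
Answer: $985$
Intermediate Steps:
$q = -252$ ($q = 9 \left(-28\right) = -252$)
$q - -1237 = -252 - -1237 = -252 + 1237 = 985$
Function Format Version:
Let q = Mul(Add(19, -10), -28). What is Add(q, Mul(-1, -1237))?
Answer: 985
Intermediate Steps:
q = -252 (q = Mul(9, -28) = -252)
Add(q, Mul(-1, -1237)) = Add(-252, Mul(-1, -1237)) = Add(-252, 1237) = 985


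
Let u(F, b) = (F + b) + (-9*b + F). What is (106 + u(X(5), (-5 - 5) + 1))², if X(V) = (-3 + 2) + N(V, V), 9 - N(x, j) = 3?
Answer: 35344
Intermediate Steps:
N(x, j) = 6 (N(x, j) = 9 - 1*3 = 9 - 3 = 6)
X(V) = 5 (X(V) = (-3 + 2) + 6 = -1 + 6 = 5)
u(F, b) = -8*b + 2*F (u(F, b) = (F + b) + (F - 9*b) = -8*b + 2*F)
(106 + u(X(5), (-5 - 5) + 1))² = (106 + (-8*((-5 - 5) + 1) + 2*5))² = (106 + (-8*(-10 + 1) + 10))² = (106 + (-8*(-9) + 10))² = (106 + (72 + 10))² = (106 + 82)² = 188² = 35344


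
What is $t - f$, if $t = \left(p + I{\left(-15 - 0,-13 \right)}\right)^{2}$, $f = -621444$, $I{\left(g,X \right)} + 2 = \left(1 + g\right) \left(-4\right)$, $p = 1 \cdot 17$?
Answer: $626485$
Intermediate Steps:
$p = 17$
$I{\left(g,X \right)} = -6 - 4 g$ ($I{\left(g,X \right)} = -2 + \left(1 + g\right) \left(-4\right) = -2 - \left(4 + 4 g\right) = -6 - 4 g$)
$t = 5041$ ($t = \left(17 - \left(6 + 4 \left(-15 - 0\right)\right)\right)^{2} = \left(17 - \left(6 + 4 \left(-15 + 0\right)\right)\right)^{2} = \left(17 - -54\right)^{2} = \left(17 + \left(-6 + 60\right)\right)^{2} = \left(17 + 54\right)^{2} = 71^{2} = 5041$)
$t - f = 5041 - -621444 = 5041 + 621444 = 626485$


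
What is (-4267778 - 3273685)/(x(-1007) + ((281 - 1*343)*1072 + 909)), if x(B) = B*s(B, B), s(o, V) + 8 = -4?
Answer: 7541463/53471 ≈ 141.04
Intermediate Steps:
s(o, V) = -12 (s(o, V) = -8 - 4 = -12)
x(B) = -12*B (x(B) = B*(-12) = -12*B)
(-4267778 - 3273685)/(x(-1007) + ((281 - 1*343)*1072 + 909)) = (-4267778 - 3273685)/(-12*(-1007) + ((281 - 1*343)*1072 + 909)) = -7541463/(12084 + ((281 - 343)*1072 + 909)) = -7541463/(12084 + (-62*1072 + 909)) = -7541463/(12084 + (-66464 + 909)) = -7541463/(12084 - 65555) = -7541463/(-53471) = -7541463*(-1/53471) = 7541463/53471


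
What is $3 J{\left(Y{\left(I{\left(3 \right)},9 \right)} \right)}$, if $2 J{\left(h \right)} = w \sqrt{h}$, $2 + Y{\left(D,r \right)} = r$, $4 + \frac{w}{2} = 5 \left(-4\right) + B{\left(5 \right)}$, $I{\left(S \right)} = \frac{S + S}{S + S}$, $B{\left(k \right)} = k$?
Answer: $- 57 \sqrt{7} \approx -150.81$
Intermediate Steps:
$I{\left(S \right)} = 1$ ($I{\left(S \right)} = \frac{2 S}{2 S} = 2 S \frac{1}{2 S} = 1$)
$w = -38$ ($w = -8 + 2 \left(5 \left(-4\right) + 5\right) = -8 + 2 \left(-20 + 5\right) = -8 + 2 \left(-15\right) = -8 - 30 = -38$)
$Y{\left(D,r \right)} = -2 + r$
$J{\left(h \right)} = - 19 \sqrt{h}$ ($J{\left(h \right)} = \frac{\left(-38\right) \sqrt{h}}{2} = - 19 \sqrt{h}$)
$3 J{\left(Y{\left(I{\left(3 \right)},9 \right)} \right)} = 3 \left(- 19 \sqrt{-2 + 9}\right) = 3 \left(- 19 \sqrt{7}\right) = - 57 \sqrt{7}$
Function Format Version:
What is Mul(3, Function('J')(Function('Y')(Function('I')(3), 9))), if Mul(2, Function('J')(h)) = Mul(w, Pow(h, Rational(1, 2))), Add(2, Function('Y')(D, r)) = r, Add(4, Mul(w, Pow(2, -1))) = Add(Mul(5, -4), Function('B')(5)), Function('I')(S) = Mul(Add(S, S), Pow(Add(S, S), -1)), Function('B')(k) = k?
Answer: Mul(-57, Pow(7, Rational(1, 2))) ≈ -150.81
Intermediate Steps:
Function('I')(S) = 1 (Function('I')(S) = Mul(Mul(2, S), Pow(Mul(2, S), -1)) = Mul(Mul(2, S), Mul(Rational(1, 2), Pow(S, -1))) = 1)
w = -38 (w = Add(-8, Mul(2, Add(Mul(5, -4), 5))) = Add(-8, Mul(2, Add(-20, 5))) = Add(-8, Mul(2, -15)) = Add(-8, -30) = -38)
Function('Y')(D, r) = Add(-2, r)
Function('J')(h) = Mul(-19, Pow(h, Rational(1, 2))) (Function('J')(h) = Mul(Rational(1, 2), Mul(-38, Pow(h, Rational(1, 2)))) = Mul(-19, Pow(h, Rational(1, 2))))
Mul(3, Function('J')(Function('Y')(Function('I')(3), 9))) = Mul(3, Mul(-19, Pow(Add(-2, 9), Rational(1, 2)))) = Mul(3, Mul(-19, Pow(7, Rational(1, 2)))) = Mul(-57, Pow(7, Rational(1, 2)))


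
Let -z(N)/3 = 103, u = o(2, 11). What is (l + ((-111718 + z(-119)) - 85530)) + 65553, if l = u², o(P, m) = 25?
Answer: -131379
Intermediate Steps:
u = 25
z(N) = -309 (z(N) = -3*103 = -309)
l = 625 (l = 25² = 625)
(l + ((-111718 + z(-119)) - 85530)) + 65553 = (625 + ((-111718 - 309) - 85530)) + 65553 = (625 + (-112027 - 85530)) + 65553 = (625 - 197557) + 65553 = -196932 + 65553 = -131379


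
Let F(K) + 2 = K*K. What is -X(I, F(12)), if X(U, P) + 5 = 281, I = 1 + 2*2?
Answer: -276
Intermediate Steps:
F(K) = -2 + K² (F(K) = -2 + K*K = -2 + K²)
I = 5 (I = 1 + 4 = 5)
X(U, P) = 276 (X(U, P) = -5 + 281 = 276)
-X(I, F(12)) = -1*276 = -276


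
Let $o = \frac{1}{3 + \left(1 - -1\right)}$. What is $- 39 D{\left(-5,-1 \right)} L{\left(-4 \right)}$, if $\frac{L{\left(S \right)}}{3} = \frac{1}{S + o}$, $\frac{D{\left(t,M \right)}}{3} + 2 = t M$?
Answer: $\frac{5265}{19} \approx 277.11$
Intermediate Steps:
$o = \frac{1}{5}$ ($o = \frac{1}{3 + \left(1 + 1\right)} = \frac{1}{3 + 2} = \frac{1}{5} \approx 0.2$)
$D{\left(t,M \right)} = -6 + 3 M t$ ($D{\left(t,M \right)} = -6 + 3 t M = -6 + 3 M t$)
$L{\left(S \right)} = \frac{3}{\frac{1}{5} + S}$ ($L{\left(S \right)} = \frac{3}{S + \frac{1}{5}} = \frac{3}{\frac{1}{5} + S}$)
$- 39 D{\left(-5,-1 \right)} L{\left(-4 \right)} = - 39 \left(-6 + 3 \left(-1\right) \left(-5\right)\right) \frac{15}{1 + 5 \left(-4\right)} = - 39 \left(-6 + 15\right) \frac{15}{1 - 20} = \left(-39\right) 9 \frac{15}{-19} = - 351 \cdot 15 \left(- \frac{1}{19}\right) = \left(-351\right) \left(- \frac{15}{19}\right) = \frac{5265}{19}$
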